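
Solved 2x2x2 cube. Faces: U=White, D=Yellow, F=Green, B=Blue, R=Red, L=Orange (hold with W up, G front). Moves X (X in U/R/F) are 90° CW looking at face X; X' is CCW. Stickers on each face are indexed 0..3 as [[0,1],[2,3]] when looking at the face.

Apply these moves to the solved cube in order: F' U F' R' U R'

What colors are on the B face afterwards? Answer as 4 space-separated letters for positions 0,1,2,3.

After move 1 (F'): F=GGGG U=WWRR R=YRYR D=OOYY L=OWOW
After move 2 (U): U=RWRW F=YRGG R=BBYR B=OWBB L=GGOW
After move 3 (F'): F=RGYG U=RWBY R=OBOR D=GWYY L=GWOR
After move 4 (R'): R=BROO U=RBBO F=RWYY D=GGYG B=YWWB
After move 5 (U): U=BROB F=BRYY R=YWOO B=GWWB L=RWOR
After move 6 (R'): R=WOYO U=BWOG F=BRYB D=GRYY B=GWGB
Query: B face = GWGB

Answer: G W G B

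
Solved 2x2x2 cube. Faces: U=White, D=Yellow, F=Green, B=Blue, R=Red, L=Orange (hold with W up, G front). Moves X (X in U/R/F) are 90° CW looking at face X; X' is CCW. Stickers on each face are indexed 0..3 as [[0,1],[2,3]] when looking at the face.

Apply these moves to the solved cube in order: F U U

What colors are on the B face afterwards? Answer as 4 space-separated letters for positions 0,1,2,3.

Answer: G G B B

Derivation:
After move 1 (F): F=GGGG U=WWOO R=WRWR D=RRYY L=OYOY
After move 2 (U): U=OWOW F=WRGG R=BBWR B=OYBB L=GGOY
After move 3 (U): U=OOWW F=BBGG R=OYWR B=GGBB L=WROY
Query: B face = GGBB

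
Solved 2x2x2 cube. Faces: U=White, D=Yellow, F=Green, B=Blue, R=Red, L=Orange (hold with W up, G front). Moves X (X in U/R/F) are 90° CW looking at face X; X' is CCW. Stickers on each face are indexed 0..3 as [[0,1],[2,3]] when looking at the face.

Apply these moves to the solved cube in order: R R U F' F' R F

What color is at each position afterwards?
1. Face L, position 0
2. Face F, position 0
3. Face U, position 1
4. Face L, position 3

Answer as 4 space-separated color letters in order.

Answer: G R G G

Derivation:
After move 1 (R): R=RRRR U=WGWG F=GYGY D=YBYB B=WBWB
After move 2 (R): R=RRRR U=WYWY F=GBGB D=YWYW B=GBGB
After move 3 (U): U=WWYY F=RRGB R=GBRR B=OOGB L=GBOO
After move 4 (F'): F=RBRG U=WWGR R=WBYR D=BOYW L=GYOY
After move 5 (F'): F=BGRR U=WWWY R=OBBR D=YYYW L=GROG
After move 6 (R): R=BORB U=WGWR F=BYRW D=YGYO B=YOWB
After move 7 (F): F=RBWY U=WGGR R=WORB D=RBYO L=GYOG
Query 1: L[0] = G
Query 2: F[0] = R
Query 3: U[1] = G
Query 4: L[3] = G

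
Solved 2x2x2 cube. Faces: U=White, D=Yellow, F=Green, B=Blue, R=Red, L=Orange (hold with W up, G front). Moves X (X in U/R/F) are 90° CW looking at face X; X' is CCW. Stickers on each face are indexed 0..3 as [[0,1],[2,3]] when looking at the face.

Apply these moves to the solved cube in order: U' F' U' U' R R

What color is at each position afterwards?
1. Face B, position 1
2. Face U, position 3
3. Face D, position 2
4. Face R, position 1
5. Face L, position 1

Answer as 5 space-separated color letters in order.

After move 1 (U'): U=WWWW F=OOGG R=GGRR B=RRBB L=BBOO
After move 2 (F'): F=OGOG U=WWGR R=YGYR D=BOYY L=BWOW
After move 3 (U'): U=WRWG F=BWOG R=OGYR B=YGBB L=RROW
After move 4 (U'): U=RGWW F=RROG R=BWYR B=OGBB L=YGOW
After move 5 (R): R=YBRW U=RRWG F=ROOY D=BBYO B=WGGB
After move 6 (R): R=RYWB U=ROWY F=RBOO D=BGYW B=GGRB
Query 1: B[1] = G
Query 2: U[3] = Y
Query 3: D[2] = Y
Query 4: R[1] = Y
Query 5: L[1] = G

Answer: G Y Y Y G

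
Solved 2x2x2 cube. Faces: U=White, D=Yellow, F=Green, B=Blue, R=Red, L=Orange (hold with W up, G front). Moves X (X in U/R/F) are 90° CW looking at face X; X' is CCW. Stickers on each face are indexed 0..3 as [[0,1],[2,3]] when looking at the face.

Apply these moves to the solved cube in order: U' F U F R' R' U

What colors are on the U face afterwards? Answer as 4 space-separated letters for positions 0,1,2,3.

After move 1 (U'): U=WWWW F=OOGG R=GGRR B=RRBB L=BBOO
After move 2 (F): F=GOGO U=WWOB R=WGWR D=RGYY L=BYOY
After move 3 (U): U=OWBW F=WGGO R=RRWR B=BYBB L=GOOY
After move 4 (F): F=GWOG U=OWYO R=BRWR D=WRYY L=GROG
After move 5 (R'): R=RRBW U=OBYB F=GWOO D=WWYG B=YYRB
After move 6 (R'): R=RWRB U=ORYY F=GBOB D=WWYO B=GYWB
After move 7 (U): U=YOYR F=RWOB R=GYRB B=GRWB L=GBOG
Query: U face = YOYR

Answer: Y O Y R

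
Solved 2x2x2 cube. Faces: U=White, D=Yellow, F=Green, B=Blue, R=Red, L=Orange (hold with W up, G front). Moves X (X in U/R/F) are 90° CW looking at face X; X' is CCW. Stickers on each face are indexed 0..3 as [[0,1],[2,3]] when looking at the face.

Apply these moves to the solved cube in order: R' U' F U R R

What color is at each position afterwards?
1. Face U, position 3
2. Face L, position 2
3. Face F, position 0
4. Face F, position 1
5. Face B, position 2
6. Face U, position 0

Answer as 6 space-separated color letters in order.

After move 1 (R'): R=RRRR U=WBWB F=GWGW D=YGYG B=YBYB
After move 2 (U'): U=BBWW F=OOGW R=GWRR B=RRYB L=YBOO
After move 3 (F): F=GOWO U=BBOB R=WWWR D=RGYG L=YYOG
After move 4 (U): U=OBBB F=WWWO R=RRWR B=YYYB L=GOOG
After move 5 (R): R=WRRR U=OWBO F=WGWG D=RYYY B=BYBB
After move 6 (R): R=RWRR U=OGBG F=WYWY D=RBYB B=OYWB
Query 1: U[3] = G
Query 2: L[2] = O
Query 3: F[0] = W
Query 4: F[1] = Y
Query 5: B[2] = W
Query 6: U[0] = O

Answer: G O W Y W O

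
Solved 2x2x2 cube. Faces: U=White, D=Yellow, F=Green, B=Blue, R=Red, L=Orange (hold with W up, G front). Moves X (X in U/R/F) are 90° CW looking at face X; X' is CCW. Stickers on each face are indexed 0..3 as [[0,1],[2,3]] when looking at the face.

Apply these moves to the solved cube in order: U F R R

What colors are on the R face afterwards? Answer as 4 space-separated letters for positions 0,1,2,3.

After move 1 (U): U=WWWW F=RRGG R=BBRR B=OOBB L=GGOO
After move 2 (F): F=GRGR U=WWOG R=WBWR D=RBYY L=GYOY
After move 3 (R): R=WWRB U=WROR F=GBGY D=RBYO B=GOWB
After move 4 (R): R=RWBW U=WBOY F=GBGO D=RWYG B=RORB
Query: R face = RWBW

Answer: R W B W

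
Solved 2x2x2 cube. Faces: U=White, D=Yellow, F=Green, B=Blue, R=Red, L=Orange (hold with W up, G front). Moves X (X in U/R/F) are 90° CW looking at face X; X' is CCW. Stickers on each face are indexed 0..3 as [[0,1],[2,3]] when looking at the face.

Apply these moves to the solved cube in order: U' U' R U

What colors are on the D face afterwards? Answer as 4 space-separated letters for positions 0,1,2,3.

Answer: Y B Y G

Derivation:
After move 1 (U'): U=WWWW F=OOGG R=GGRR B=RRBB L=BBOO
After move 2 (U'): U=WWWW F=BBGG R=OORR B=GGBB L=RROO
After move 3 (R): R=RORO U=WBWG F=BYGY D=YBYG B=WGWB
After move 4 (U): U=WWGB F=ROGY R=WGRO B=RRWB L=BYOO
Query: D face = YBYG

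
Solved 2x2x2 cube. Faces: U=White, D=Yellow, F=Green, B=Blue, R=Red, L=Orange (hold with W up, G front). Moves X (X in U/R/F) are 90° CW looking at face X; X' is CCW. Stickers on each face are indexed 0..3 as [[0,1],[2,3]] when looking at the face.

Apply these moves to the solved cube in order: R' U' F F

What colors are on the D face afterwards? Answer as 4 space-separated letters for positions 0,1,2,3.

After move 1 (R'): R=RRRR U=WBWB F=GWGW D=YGYG B=YBYB
After move 2 (U'): U=BBWW F=OOGW R=GWRR B=RRYB L=YBOO
After move 3 (F): F=GOWO U=BBOB R=WWWR D=RGYG L=YYOG
After move 4 (F): F=WGOO U=BBGY R=OWBR D=WWYG L=YROG
Query: D face = WWYG

Answer: W W Y G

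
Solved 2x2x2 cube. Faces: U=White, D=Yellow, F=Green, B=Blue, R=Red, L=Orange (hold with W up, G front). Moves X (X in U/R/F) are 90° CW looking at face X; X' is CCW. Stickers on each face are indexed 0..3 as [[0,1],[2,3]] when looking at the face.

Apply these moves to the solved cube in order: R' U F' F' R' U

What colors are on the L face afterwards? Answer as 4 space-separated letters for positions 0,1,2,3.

After move 1 (R'): R=RRRR U=WBWB F=GWGW D=YGYG B=YBYB
After move 2 (U): U=WWBB F=RRGW R=YBRR B=OOYB L=GWOO
After move 3 (F'): F=RWRG U=WWYR R=GBYR D=WOYG L=GBOB
After move 4 (F'): F=WGRR U=WWGY R=OBWR D=BBYG L=GROY
After move 5 (R'): R=BROW U=WYGO F=WWRY D=BGYR B=GOBB
After move 6 (U): U=GWOY F=BRRY R=GOOW B=GRBB L=WWOY
Query: L face = WWOY

Answer: W W O Y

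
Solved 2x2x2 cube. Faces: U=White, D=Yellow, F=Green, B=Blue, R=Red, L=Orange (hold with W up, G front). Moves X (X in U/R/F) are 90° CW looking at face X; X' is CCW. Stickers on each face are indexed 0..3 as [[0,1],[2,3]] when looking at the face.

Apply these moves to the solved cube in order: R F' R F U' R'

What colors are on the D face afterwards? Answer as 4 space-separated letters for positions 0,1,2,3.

Answer: R O Y O

Derivation:
After move 1 (R): R=RRRR U=WGWG F=GYGY D=YBYB B=WBWB
After move 2 (F'): F=YYGG U=WGRR R=BRYR D=OOYB L=OGOW
After move 3 (R): R=YBRR U=WYRG F=YOGB D=OWYW B=RBGB
After move 4 (F): F=GYBO U=WYWG R=RBGR D=RYYW L=OOOW
After move 5 (U'): U=YGWW F=OOBO R=GYGR B=RBGB L=RBOW
After move 6 (R'): R=YRGG U=YGWR F=OGBW D=ROYO B=WBYB
Query: D face = ROYO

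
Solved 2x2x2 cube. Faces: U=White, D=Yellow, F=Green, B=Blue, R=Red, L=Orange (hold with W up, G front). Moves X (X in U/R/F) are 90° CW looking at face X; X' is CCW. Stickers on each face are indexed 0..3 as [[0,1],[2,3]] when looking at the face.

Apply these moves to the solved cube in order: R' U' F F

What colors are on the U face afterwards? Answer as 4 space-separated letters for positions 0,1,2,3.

Answer: B B G Y

Derivation:
After move 1 (R'): R=RRRR U=WBWB F=GWGW D=YGYG B=YBYB
After move 2 (U'): U=BBWW F=OOGW R=GWRR B=RRYB L=YBOO
After move 3 (F): F=GOWO U=BBOB R=WWWR D=RGYG L=YYOG
After move 4 (F): F=WGOO U=BBGY R=OWBR D=WWYG L=YROG
Query: U face = BBGY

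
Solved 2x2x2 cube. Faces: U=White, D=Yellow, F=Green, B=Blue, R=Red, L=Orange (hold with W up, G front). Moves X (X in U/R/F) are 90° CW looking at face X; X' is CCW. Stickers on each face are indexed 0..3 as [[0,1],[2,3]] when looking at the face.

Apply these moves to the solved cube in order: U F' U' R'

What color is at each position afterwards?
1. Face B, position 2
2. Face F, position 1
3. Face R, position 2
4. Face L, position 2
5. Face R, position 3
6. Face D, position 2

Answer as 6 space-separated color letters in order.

Answer: O R R O Y Y

Derivation:
After move 1 (U): U=WWWW F=RRGG R=BBRR B=OOBB L=GGOO
After move 2 (F'): F=RGRG U=WWBR R=YBYR D=GOYY L=GWOW
After move 3 (U'): U=WRWB F=GWRG R=RGYR B=YBBB L=OOOW
After move 4 (R'): R=GRRY U=WBWY F=GRRB D=GWYG B=YBOB
Query 1: B[2] = O
Query 2: F[1] = R
Query 3: R[2] = R
Query 4: L[2] = O
Query 5: R[3] = Y
Query 6: D[2] = Y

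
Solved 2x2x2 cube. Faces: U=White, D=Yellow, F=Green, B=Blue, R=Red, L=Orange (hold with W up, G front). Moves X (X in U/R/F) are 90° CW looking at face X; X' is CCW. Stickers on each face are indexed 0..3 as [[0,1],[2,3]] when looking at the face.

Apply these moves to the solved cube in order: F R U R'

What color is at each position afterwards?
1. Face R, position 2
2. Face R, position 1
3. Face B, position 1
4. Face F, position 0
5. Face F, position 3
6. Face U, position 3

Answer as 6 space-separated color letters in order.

After move 1 (F): F=GGGG U=WWOO R=WRWR D=RRYY L=OYOY
After move 2 (R): R=WWRR U=WGOG F=GRGY D=RBYB B=OBWB
After move 3 (U): U=OWGG F=WWGY R=OBRR B=OYWB L=GROY
After move 4 (R'): R=BROR U=OWGO F=WWGG D=RWYY B=BYBB
Query 1: R[2] = O
Query 2: R[1] = R
Query 3: B[1] = Y
Query 4: F[0] = W
Query 5: F[3] = G
Query 6: U[3] = O

Answer: O R Y W G O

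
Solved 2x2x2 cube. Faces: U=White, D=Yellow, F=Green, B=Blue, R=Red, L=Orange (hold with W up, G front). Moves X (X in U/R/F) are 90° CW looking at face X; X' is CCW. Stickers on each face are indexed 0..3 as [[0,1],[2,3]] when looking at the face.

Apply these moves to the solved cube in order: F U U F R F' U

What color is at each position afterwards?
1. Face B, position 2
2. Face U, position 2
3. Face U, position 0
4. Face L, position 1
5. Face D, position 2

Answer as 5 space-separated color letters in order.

Answer: O R W Y Y

Derivation:
After move 1 (F): F=GGGG U=WWOO R=WRWR D=RRYY L=OYOY
After move 2 (U): U=OWOW F=WRGG R=BBWR B=OYBB L=GGOY
After move 3 (U): U=OOWW F=BBGG R=OYWR B=GGBB L=WROY
After move 4 (F): F=GBGB U=OOYR R=WYWR D=WOYY L=WROR
After move 5 (R): R=WWRY U=OBYB F=GOGY D=WBYG B=RGOB
After move 6 (F'): F=OYGG U=OBWR R=BWWY D=RRYG L=WBOY
After move 7 (U): U=WORB F=BWGG R=RGWY B=WBOB L=OYOY
Query 1: B[2] = O
Query 2: U[2] = R
Query 3: U[0] = W
Query 4: L[1] = Y
Query 5: D[2] = Y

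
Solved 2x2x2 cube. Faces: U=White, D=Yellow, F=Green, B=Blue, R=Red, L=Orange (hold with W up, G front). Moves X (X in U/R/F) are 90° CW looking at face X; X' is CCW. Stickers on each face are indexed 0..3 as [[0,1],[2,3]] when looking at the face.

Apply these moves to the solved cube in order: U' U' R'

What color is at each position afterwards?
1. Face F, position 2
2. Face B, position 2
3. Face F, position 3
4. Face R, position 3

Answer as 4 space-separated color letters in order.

Answer: G Y W R

Derivation:
After move 1 (U'): U=WWWW F=OOGG R=GGRR B=RRBB L=BBOO
After move 2 (U'): U=WWWW F=BBGG R=OORR B=GGBB L=RROO
After move 3 (R'): R=OROR U=WBWG F=BWGW D=YBYG B=YGYB
Query 1: F[2] = G
Query 2: B[2] = Y
Query 3: F[3] = W
Query 4: R[3] = R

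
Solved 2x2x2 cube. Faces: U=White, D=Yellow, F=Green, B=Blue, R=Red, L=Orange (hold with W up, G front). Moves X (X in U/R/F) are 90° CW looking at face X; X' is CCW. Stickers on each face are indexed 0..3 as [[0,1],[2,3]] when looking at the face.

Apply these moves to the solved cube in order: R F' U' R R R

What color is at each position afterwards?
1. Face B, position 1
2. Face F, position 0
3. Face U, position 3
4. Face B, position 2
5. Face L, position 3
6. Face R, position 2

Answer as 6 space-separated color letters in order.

After move 1 (R): R=RRRR U=WGWG F=GYGY D=YBYB B=WBWB
After move 2 (F'): F=YYGG U=WGRR R=BRYR D=OOYB L=OGOW
After move 3 (U'): U=GRWR F=OGGG R=YYYR B=BRWB L=WBOW
After move 4 (R): R=YYRY U=GGWG F=OOGB D=OWYB B=RRRB
After move 5 (R): R=RYYY U=GOWB F=OWGB D=ORYR B=GRGB
After move 6 (R): R=YRYY U=GWWB F=ORGR D=OGYG B=BROB
Query 1: B[1] = R
Query 2: F[0] = O
Query 3: U[3] = B
Query 4: B[2] = O
Query 5: L[3] = W
Query 6: R[2] = Y

Answer: R O B O W Y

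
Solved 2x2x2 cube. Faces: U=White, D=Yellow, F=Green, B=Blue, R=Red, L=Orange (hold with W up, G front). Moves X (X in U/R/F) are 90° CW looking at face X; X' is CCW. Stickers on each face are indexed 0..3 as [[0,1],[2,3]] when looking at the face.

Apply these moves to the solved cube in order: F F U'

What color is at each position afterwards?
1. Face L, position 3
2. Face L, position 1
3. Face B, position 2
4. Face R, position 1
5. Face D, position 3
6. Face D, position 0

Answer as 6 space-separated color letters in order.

Answer: R B B G Y W

Derivation:
After move 1 (F): F=GGGG U=WWOO R=WRWR D=RRYY L=OYOY
After move 2 (F): F=GGGG U=WWYY R=OROR D=WWYY L=OROR
After move 3 (U'): U=WYWY F=ORGG R=GGOR B=ORBB L=BBOR
Query 1: L[3] = R
Query 2: L[1] = B
Query 3: B[2] = B
Query 4: R[1] = G
Query 5: D[3] = Y
Query 6: D[0] = W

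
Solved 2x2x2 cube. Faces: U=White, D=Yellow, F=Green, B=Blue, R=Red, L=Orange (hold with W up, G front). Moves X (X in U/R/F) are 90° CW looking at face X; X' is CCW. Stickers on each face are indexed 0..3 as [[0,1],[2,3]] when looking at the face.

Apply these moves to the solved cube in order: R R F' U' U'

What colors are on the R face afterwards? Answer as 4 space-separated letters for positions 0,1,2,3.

After move 1 (R): R=RRRR U=WGWG F=GYGY D=YBYB B=WBWB
After move 2 (R): R=RRRR U=WYWY F=GBGB D=YWYW B=GBGB
After move 3 (F'): F=BBGG U=WYRR R=WRYR D=OOYW L=OYOW
After move 4 (U'): U=YRWR F=OYGG R=BBYR B=WRGB L=GBOW
After move 5 (U'): U=RRYW F=GBGG R=OYYR B=BBGB L=WROW
Query: R face = OYYR

Answer: O Y Y R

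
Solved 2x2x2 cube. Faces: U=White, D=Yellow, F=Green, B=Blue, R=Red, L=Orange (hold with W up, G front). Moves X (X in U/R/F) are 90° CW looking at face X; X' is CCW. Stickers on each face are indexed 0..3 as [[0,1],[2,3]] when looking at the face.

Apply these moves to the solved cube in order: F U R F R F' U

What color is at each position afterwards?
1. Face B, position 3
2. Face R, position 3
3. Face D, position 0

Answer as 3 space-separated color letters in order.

After move 1 (F): F=GGGG U=WWOO R=WRWR D=RRYY L=OYOY
After move 2 (U): U=OWOW F=WRGG R=BBWR B=OYBB L=GGOY
After move 3 (R): R=WBRB U=OROG F=WRGY D=RBYO B=WYWB
After move 4 (F): F=GWYR U=ORYG R=OBGB D=RWYO L=GROB
After move 5 (R): R=GOBB U=OWYR F=GWYO D=RWYW B=GYRB
After move 6 (F'): F=WOGY U=OWGB R=WORB D=RBYW L=GROY
After move 7 (U): U=GOBW F=WOGY R=GYRB B=GRRB L=WOOY
Query 1: B[3] = B
Query 2: R[3] = B
Query 3: D[0] = R

Answer: B B R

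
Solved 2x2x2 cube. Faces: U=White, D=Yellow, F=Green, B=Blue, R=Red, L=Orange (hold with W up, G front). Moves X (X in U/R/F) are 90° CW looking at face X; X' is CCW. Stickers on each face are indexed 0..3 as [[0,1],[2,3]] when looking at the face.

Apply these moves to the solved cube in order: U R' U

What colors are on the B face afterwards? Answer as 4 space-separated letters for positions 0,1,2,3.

After move 1 (U): U=WWWW F=RRGG R=BBRR B=OOBB L=GGOO
After move 2 (R'): R=BRBR U=WBWO F=RWGW D=YRYG B=YOYB
After move 3 (U): U=WWOB F=BRGW R=YOBR B=GGYB L=RWOO
Query: B face = GGYB

Answer: G G Y B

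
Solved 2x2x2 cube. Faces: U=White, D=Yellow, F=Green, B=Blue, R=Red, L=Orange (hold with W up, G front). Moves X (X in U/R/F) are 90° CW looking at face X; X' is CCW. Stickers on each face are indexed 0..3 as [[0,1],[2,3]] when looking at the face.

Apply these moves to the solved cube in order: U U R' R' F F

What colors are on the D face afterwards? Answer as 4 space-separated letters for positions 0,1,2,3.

Answer: Y W Y W

Derivation:
After move 1 (U): U=WWWW F=RRGG R=BBRR B=OOBB L=GGOO
After move 2 (U): U=WWWW F=BBGG R=OORR B=GGBB L=RROO
After move 3 (R'): R=OROR U=WBWG F=BWGW D=YBYG B=YGYB
After move 4 (R'): R=RROO U=WYWY F=BBGG D=YWYW B=GGBB
After move 5 (F): F=GBGB U=WYOR R=WRYO D=ORYW L=RYOW
After move 6 (F): F=GGBB U=WYWY R=ORRO D=YWYW L=ROOR
Query: D face = YWYW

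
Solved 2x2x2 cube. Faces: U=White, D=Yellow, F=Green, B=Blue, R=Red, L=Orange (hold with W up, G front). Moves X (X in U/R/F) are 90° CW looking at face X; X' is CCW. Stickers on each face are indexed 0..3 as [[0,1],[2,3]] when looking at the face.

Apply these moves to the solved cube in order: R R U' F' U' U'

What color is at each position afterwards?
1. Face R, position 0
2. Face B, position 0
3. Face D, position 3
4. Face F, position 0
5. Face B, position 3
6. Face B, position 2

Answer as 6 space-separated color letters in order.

Answer: G O W R B G

Derivation:
After move 1 (R): R=RRRR U=WGWG F=GYGY D=YBYB B=WBWB
After move 2 (R): R=RRRR U=WYWY F=GBGB D=YWYW B=GBGB
After move 3 (U'): U=YYWW F=OOGB R=GBRR B=RRGB L=GBOO
After move 4 (F'): F=OBOG U=YYGR R=WBYR D=BOYW L=GWOW
After move 5 (U'): U=YRYG F=GWOG R=OBYR B=WBGB L=RROW
After move 6 (U'): U=RGYY F=RROG R=GWYR B=OBGB L=WBOW
Query 1: R[0] = G
Query 2: B[0] = O
Query 3: D[3] = W
Query 4: F[0] = R
Query 5: B[3] = B
Query 6: B[2] = G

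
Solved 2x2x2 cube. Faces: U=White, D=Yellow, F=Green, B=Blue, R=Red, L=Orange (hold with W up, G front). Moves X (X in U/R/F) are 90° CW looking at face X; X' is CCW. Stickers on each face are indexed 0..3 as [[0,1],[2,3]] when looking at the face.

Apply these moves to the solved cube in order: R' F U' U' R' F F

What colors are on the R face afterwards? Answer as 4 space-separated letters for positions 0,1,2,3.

Answer: G R R B

Derivation:
After move 1 (R'): R=RRRR U=WBWB F=GWGW D=YGYG B=YBYB
After move 2 (F): F=GGWW U=WBOO R=WRBR D=RRYG L=OYOG
After move 3 (U'): U=BOWO F=OYWW R=GGBR B=WRYB L=YBOG
After move 4 (U'): U=OOBW F=YBWW R=OYBR B=GGYB L=WROG
After move 5 (R'): R=YROB U=OYBG F=YOWW D=RBYW B=GGRB
After move 6 (F): F=WYWO U=OYGR R=BRGB D=OYYW L=WROB
After move 7 (F): F=WWOY U=OYBR R=GRRB D=GBYW L=WOOY
Query: R face = GRRB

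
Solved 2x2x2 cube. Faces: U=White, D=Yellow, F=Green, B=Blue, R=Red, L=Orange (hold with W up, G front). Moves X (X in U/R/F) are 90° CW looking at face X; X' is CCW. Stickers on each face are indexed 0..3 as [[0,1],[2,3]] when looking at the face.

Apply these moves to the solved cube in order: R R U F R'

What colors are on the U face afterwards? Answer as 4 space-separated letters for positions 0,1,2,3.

Answer: W G O O

Derivation:
After move 1 (R): R=RRRR U=WGWG F=GYGY D=YBYB B=WBWB
After move 2 (R): R=RRRR U=WYWY F=GBGB D=YWYW B=GBGB
After move 3 (U): U=WWYY F=RRGB R=GBRR B=OOGB L=GBOO
After move 4 (F): F=GRBR U=WWOB R=YBYR D=RGYW L=GYOW
After move 5 (R'): R=BRYY U=WGOO F=GWBB D=RRYR B=WOGB
Query: U face = WGOO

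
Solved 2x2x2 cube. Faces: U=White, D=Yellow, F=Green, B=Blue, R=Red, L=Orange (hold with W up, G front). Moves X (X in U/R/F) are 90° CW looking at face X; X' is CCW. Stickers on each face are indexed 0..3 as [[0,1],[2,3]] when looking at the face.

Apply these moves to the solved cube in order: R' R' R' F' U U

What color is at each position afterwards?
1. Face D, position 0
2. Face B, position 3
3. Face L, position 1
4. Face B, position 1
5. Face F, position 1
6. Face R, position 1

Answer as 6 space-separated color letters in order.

Answer: O B R Y B G

Derivation:
After move 1 (R'): R=RRRR U=WBWB F=GWGW D=YGYG B=YBYB
After move 2 (R'): R=RRRR U=WYWY F=GBGB D=YWYW B=GBGB
After move 3 (R'): R=RRRR U=WGWG F=GYGY D=YBYB B=WBWB
After move 4 (F'): F=YYGG U=WGRR R=BRYR D=OOYB L=OGOW
After move 5 (U): U=RWRG F=BRGG R=WBYR B=OGWB L=YYOW
After move 6 (U): U=RRGW F=WBGG R=OGYR B=YYWB L=BROW
Query 1: D[0] = O
Query 2: B[3] = B
Query 3: L[1] = R
Query 4: B[1] = Y
Query 5: F[1] = B
Query 6: R[1] = G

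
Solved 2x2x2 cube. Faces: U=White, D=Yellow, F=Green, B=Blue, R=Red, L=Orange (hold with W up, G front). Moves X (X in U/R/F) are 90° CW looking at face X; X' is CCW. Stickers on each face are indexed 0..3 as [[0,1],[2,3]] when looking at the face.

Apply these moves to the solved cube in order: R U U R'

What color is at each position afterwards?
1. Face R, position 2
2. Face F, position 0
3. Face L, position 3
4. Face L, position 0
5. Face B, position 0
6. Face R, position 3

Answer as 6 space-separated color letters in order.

Answer: O W O R B R

Derivation:
After move 1 (R): R=RRRR U=WGWG F=GYGY D=YBYB B=WBWB
After move 2 (U): U=WWGG F=RRGY R=WBRR B=OOWB L=GYOO
After move 3 (U): U=GWGW F=WBGY R=OORR B=GYWB L=RROO
After move 4 (R'): R=OROR U=GWGG F=WWGW D=YBYY B=BYBB
Query 1: R[2] = O
Query 2: F[0] = W
Query 3: L[3] = O
Query 4: L[0] = R
Query 5: B[0] = B
Query 6: R[3] = R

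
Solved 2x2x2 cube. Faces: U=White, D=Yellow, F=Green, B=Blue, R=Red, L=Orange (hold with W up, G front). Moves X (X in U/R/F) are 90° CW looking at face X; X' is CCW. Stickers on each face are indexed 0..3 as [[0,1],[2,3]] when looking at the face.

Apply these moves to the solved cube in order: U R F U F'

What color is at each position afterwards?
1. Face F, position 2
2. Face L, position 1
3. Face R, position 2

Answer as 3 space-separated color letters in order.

Answer: W R R

Derivation:
After move 1 (U): U=WWWW F=RRGG R=BBRR B=OOBB L=GGOO
After move 2 (R): R=RBRB U=WRWG F=RYGY D=YBYO B=WOWB
After move 3 (F): F=GRYY U=WROG R=WBGB D=RRYO L=GYOB
After move 4 (U): U=OWGR F=WBYY R=WOGB B=GYWB L=GROB
After move 5 (F'): F=BYWY U=OWWG R=RORB D=RBYO L=GROG
Query 1: F[2] = W
Query 2: L[1] = R
Query 3: R[2] = R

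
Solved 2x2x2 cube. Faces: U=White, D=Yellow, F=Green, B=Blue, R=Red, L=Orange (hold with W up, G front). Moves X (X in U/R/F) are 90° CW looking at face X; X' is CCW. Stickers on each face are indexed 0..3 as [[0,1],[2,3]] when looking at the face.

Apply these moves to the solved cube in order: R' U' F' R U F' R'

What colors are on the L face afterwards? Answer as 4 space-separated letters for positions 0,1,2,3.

Answer: O W O G

Derivation:
After move 1 (R'): R=RRRR U=WBWB F=GWGW D=YGYG B=YBYB
After move 2 (U'): U=BBWW F=OOGW R=GWRR B=RRYB L=YBOO
After move 3 (F'): F=OWOG U=BBGR R=GWYR D=BOYG L=YWOW
After move 4 (R): R=YGRW U=BWGG F=OOOG D=BYYR B=RRBB
After move 5 (U): U=GBGW F=YGOG R=RRRW B=YWBB L=OOOW
After move 6 (F'): F=GGYO U=GBRR R=YRBW D=OWYR L=OWOG
After move 7 (R'): R=RWYB U=GBRY F=GBYR D=OGYO B=RWWB
Query: L face = OWOG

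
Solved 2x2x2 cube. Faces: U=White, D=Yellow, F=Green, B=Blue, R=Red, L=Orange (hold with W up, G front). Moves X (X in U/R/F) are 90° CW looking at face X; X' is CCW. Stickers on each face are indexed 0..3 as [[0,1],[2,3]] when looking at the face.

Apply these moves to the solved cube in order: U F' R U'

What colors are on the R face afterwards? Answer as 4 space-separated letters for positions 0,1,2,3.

Answer: R O R B

Derivation:
After move 1 (U): U=WWWW F=RRGG R=BBRR B=OOBB L=GGOO
After move 2 (F'): F=RGRG U=WWBR R=YBYR D=GOYY L=GWOW
After move 3 (R): R=YYRB U=WGBG F=RORY D=GBYO B=ROWB
After move 4 (U'): U=GGWB F=GWRY R=RORB B=YYWB L=ROOW
Query: R face = RORB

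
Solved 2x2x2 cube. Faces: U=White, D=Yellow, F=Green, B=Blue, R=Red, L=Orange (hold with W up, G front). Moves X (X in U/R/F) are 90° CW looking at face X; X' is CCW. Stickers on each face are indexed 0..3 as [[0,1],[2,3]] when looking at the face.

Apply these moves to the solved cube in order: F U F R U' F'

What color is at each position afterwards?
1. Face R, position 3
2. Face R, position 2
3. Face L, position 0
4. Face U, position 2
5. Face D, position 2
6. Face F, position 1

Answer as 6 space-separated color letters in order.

Answer: B W G G Y Y

Derivation:
After move 1 (F): F=GGGG U=WWOO R=WRWR D=RRYY L=OYOY
After move 2 (U): U=OWOW F=WRGG R=BBWR B=OYBB L=GGOY
After move 3 (F): F=GWGR U=OWYG R=OBWR D=WBYY L=GROR
After move 4 (R): R=WORB U=OWYR F=GBGY D=WBYO B=GYWB
After move 5 (U'): U=WROY F=GRGY R=GBRB B=WOWB L=GYOR
After move 6 (F'): F=RYGG U=WRGR R=BBWB D=YRYO L=GYOO
Query 1: R[3] = B
Query 2: R[2] = W
Query 3: L[0] = G
Query 4: U[2] = G
Query 5: D[2] = Y
Query 6: F[1] = Y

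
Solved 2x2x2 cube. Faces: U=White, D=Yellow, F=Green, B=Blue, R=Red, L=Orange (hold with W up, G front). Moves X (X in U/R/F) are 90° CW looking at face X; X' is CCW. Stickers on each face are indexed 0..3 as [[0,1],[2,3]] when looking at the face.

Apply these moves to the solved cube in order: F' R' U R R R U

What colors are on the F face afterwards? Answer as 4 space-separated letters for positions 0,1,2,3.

Answer: B Y G B

Derivation:
After move 1 (F'): F=GGGG U=WWRR R=YRYR D=OOYY L=OWOW
After move 2 (R'): R=RRYY U=WBRB F=GWGR D=OGYG B=YBOB
After move 3 (U): U=RWBB F=RRGR R=YBYY B=OWOB L=GWOW
After move 4 (R): R=YYYB U=RRBR F=RGGG D=OOYO B=BWWB
After move 5 (R): R=YYBY U=RGBG F=ROGO D=OWYB B=RWRB
After move 6 (R): R=BYYY U=ROBO F=RWGB D=ORYR B=GWGB
After move 7 (U): U=BROO F=BYGB R=GWYY B=GWGB L=RWOW
Query: F face = BYGB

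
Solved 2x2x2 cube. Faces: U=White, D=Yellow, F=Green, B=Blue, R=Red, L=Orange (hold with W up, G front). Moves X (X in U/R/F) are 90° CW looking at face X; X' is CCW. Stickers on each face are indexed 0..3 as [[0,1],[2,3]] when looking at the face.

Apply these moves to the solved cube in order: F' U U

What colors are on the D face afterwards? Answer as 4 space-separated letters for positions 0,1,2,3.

Answer: O O Y Y

Derivation:
After move 1 (F'): F=GGGG U=WWRR R=YRYR D=OOYY L=OWOW
After move 2 (U): U=RWRW F=YRGG R=BBYR B=OWBB L=GGOW
After move 3 (U): U=RRWW F=BBGG R=OWYR B=GGBB L=YROW
Query: D face = OOYY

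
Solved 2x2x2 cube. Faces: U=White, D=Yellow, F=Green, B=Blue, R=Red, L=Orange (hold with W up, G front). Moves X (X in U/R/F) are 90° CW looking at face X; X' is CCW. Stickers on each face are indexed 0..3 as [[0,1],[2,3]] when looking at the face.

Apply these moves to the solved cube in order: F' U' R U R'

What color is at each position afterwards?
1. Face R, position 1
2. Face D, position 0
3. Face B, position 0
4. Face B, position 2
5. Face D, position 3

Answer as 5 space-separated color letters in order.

Answer: G O Y B Y

Derivation:
After move 1 (F'): F=GGGG U=WWRR R=YRYR D=OOYY L=OWOW
After move 2 (U'): U=WRWR F=OWGG R=GGYR B=YRBB L=BBOW
After move 3 (R): R=YGRG U=WWWG F=OOGY D=OBYY B=RRRB
After move 4 (U): U=WWGW F=YGGY R=RRRG B=BBRB L=OOOW
After move 5 (R'): R=RGRR U=WRGB F=YWGW D=OGYY B=YBBB
Query 1: R[1] = G
Query 2: D[0] = O
Query 3: B[0] = Y
Query 4: B[2] = B
Query 5: D[3] = Y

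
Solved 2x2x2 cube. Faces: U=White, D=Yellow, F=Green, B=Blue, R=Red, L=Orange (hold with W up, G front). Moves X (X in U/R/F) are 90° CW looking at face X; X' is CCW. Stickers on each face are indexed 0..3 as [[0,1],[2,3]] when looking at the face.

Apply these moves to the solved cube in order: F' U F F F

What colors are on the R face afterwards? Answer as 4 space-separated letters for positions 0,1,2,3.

Answer: O B O R

Derivation:
After move 1 (F'): F=GGGG U=WWRR R=YRYR D=OOYY L=OWOW
After move 2 (U): U=RWRW F=YRGG R=BBYR B=OWBB L=GGOW
After move 3 (F): F=GYGR U=RWWG R=RBWR D=YBYY L=GOOO
After move 4 (F): F=GGRY U=RWOO R=WBGR D=WRYY L=GYOB
After move 5 (F): F=RGYG U=RWBY R=OBOR D=GWYY L=GWOR
Query: R face = OBOR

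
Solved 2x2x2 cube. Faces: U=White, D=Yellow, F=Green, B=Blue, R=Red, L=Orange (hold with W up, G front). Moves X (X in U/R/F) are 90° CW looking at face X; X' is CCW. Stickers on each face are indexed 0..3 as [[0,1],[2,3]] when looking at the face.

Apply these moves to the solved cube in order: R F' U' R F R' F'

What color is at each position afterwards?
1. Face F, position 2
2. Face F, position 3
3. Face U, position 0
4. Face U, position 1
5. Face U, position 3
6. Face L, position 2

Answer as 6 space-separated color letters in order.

Answer: G B G R W O

Derivation:
After move 1 (R): R=RRRR U=WGWG F=GYGY D=YBYB B=WBWB
After move 2 (F'): F=YYGG U=WGRR R=BRYR D=OOYB L=OGOW
After move 3 (U'): U=GRWR F=OGGG R=YYYR B=BRWB L=WBOW
After move 4 (R): R=YYRY U=GGWG F=OOGB D=OWYB B=RRRB
After move 5 (F): F=GOBO U=GGWB R=WYGY D=RYYB L=WOOW
After move 6 (R'): R=YYWG U=GRWR F=GGBB D=ROYO B=BRYB
After move 7 (F'): F=GBGB U=GRYW R=OYRG D=OWYO L=WROW
Query 1: F[2] = G
Query 2: F[3] = B
Query 3: U[0] = G
Query 4: U[1] = R
Query 5: U[3] = W
Query 6: L[2] = O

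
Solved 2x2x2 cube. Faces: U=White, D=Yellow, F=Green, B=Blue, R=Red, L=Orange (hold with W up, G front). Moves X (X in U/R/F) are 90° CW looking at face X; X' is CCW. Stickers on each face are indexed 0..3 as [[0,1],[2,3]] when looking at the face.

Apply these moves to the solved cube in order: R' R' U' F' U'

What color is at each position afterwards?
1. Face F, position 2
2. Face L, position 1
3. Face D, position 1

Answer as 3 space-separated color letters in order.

After move 1 (R'): R=RRRR U=WBWB F=GWGW D=YGYG B=YBYB
After move 2 (R'): R=RRRR U=WYWY F=GBGB D=YWYW B=GBGB
After move 3 (U'): U=YYWW F=OOGB R=GBRR B=RRGB L=GBOO
After move 4 (F'): F=OBOG U=YYGR R=WBYR D=BOYW L=GWOW
After move 5 (U'): U=YRYG F=GWOG R=OBYR B=WBGB L=RROW
Query 1: F[2] = O
Query 2: L[1] = R
Query 3: D[1] = O

Answer: O R O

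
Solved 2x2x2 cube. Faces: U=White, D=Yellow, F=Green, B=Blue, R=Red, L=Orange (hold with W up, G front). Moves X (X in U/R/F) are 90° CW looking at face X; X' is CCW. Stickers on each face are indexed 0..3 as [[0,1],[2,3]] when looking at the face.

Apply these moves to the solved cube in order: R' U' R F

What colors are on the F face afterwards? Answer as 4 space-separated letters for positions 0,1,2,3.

After move 1 (R'): R=RRRR U=WBWB F=GWGW D=YGYG B=YBYB
After move 2 (U'): U=BBWW F=OOGW R=GWRR B=RRYB L=YBOO
After move 3 (R): R=RGRW U=BOWW F=OGGG D=YYYR B=WRBB
After move 4 (F): F=GOGG U=BOOB R=WGWW D=RRYR L=YYOY
Query: F face = GOGG

Answer: G O G G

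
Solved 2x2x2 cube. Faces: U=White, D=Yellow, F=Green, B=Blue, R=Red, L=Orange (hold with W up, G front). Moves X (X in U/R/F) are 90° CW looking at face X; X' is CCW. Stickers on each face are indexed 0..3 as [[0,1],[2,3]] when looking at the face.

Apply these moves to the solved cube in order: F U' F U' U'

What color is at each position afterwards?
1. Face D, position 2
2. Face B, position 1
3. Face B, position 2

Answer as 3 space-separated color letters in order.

After move 1 (F): F=GGGG U=WWOO R=WRWR D=RRYY L=OYOY
After move 2 (U'): U=WOWO F=OYGG R=GGWR B=WRBB L=BBOY
After move 3 (F): F=GOGY U=WOYB R=WGOR D=WGYY L=BROR
After move 4 (U'): U=OBWY F=BRGY R=GOOR B=WGBB L=WROR
After move 5 (U'): U=BYOW F=WRGY R=BROR B=GOBB L=WGOR
Query 1: D[2] = Y
Query 2: B[1] = O
Query 3: B[2] = B

Answer: Y O B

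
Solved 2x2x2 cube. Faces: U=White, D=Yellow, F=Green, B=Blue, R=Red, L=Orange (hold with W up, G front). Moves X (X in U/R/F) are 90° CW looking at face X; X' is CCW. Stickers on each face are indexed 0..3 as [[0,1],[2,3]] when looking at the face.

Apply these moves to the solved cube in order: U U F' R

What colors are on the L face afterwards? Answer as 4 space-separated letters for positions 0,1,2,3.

After move 1 (U): U=WWWW F=RRGG R=BBRR B=OOBB L=GGOO
After move 2 (U): U=WWWW F=BBGG R=OORR B=GGBB L=RROO
After move 3 (F'): F=BGBG U=WWOR R=YOYR D=ROYY L=RWOW
After move 4 (R): R=YYRO U=WGOG F=BOBY D=RBYG B=RGWB
Query: L face = RWOW

Answer: R W O W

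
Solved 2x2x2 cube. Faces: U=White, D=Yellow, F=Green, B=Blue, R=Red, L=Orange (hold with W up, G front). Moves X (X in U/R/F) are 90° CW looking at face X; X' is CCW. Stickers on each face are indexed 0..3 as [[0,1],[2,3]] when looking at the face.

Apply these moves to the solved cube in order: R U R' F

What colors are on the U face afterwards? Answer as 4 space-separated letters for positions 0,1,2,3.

Answer: W W O Y

Derivation:
After move 1 (R): R=RRRR U=WGWG F=GYGY D=YBYB B=WBWB
After move 2 (U): U=WWGG F=RRGY R=WBRR B=OOWB L=GYOO
After move 3 (R'): R=BRWR U=WWGO F=RWGG D=YRYY B=BOBB
After move 4 (F): F=GRGW U=WWOY R=GROR D=WBYY L=GYOR
Query: U face = WWOY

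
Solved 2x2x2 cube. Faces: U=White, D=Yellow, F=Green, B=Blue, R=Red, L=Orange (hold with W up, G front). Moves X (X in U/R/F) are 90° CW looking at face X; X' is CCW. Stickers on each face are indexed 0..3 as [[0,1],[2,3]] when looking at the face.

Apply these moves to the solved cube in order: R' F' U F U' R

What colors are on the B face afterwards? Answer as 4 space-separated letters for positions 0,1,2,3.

After move 1 (R'): R=RRRR U=WBWB F=GWGW D=YGYG B=YBYB
After move 2 (F'): F=WWGG U=WBRR R=GRYR D=OOYG L=OBOW
After move 3 (U): U=RWRB F=GRGG R=YBYR B=OBYB L=WWOW
After move 4 (F): F=GGGR U=RWWW R=RBBR D=YYYG L=WOOO
After move 5 (U'): U=WWRW F=WOGR R=GGBR B=RBYB L=OBOO
After move 6 (R): R=BGRG U=WORR F=WYGG D=YYYR B=WBWB
Query: B face = WBWB

Answer: W B W B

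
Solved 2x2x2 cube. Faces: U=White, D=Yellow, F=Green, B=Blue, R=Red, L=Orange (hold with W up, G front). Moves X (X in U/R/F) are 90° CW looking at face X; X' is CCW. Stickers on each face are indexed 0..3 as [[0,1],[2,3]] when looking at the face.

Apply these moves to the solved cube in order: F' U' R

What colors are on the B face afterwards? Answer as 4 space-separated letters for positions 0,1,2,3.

After move 1 (F'): F=GGGG U=WWRR R=YRYR D=OOYY L=OWOW
After move 2 (U'): U=WRWR F=OWGG R=GGYR B=YRBB L=BBOW
After move 3 (R): R=YGRG U=WWWG F=OOGY D=OBYY B=RRRB
Query: B face = RRRB

Answer: R R R B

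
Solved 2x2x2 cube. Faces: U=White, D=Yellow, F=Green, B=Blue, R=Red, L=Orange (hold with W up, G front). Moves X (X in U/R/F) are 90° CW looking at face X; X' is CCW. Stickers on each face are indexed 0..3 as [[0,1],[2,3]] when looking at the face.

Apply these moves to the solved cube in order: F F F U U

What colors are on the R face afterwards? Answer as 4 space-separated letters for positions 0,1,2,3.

Answer: O W Y R

Derivation:
After move 1 (F): F=GGGG U=WWOO R=WRWR D=RRYY L=OYOY
After move 2 (F): F=GGGG U=WWYY R=OROR D=WWYY L=OROR
After move 3 (F): F=GGGG U=WWRR R=YRYR D=OOYY L=OWOW
After move 4 (U): U=RWRW F=YRGG R=BBYR B=OWBB L=GGOW
After move 5 (U): U=RRWW F=BBGG R=OWYR B=GGBB L=YROW
Query: R face = OWYR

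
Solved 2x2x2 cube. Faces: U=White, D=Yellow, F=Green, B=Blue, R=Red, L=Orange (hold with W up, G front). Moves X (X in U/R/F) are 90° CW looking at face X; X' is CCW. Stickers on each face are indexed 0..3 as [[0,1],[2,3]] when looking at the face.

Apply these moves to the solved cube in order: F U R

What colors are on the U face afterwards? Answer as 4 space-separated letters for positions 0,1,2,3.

Answer: O R O G

Derivation:
After move 1 (F): F=GGGG U=WWOO R=WRWR D=RRYY L=OYOY
After move 2 (U): U=OWOW F=WRGG R=BBWR B=OYBB L=GGOY
After move 3 (R): R=WBRB U=OROG F=WRGY D=RBYO B=WYWB
Query: U face = OROG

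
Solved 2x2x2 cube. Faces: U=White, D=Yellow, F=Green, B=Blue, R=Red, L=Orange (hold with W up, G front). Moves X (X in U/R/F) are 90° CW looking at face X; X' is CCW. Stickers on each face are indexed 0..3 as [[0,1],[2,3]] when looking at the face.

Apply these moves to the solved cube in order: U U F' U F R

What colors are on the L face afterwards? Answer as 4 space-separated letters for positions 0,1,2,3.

After move 1 (U): U=WWWW F=RRGG R=BBRR B=OOBB L=GGOO
After move 2 (U): U=WWWW F=BBGG R=OORR B=GGBB L=RROO
After move 3 (F'): F=BGBG U=WWOR R=YOYR D=ROYY L=RWOW
After move 4 (U): U=OWRW F=YOBG R=GGYR B=RWBB L=BGOW
After move 5 (F): F=BYGO U=OWWG R=RGWR D=YGYY L=BROO
After move 6 (R): R=WRRG U=OYWO F=BGGY D=YBYR B=GWWB
Query: L face = BROO

Answer: B R O O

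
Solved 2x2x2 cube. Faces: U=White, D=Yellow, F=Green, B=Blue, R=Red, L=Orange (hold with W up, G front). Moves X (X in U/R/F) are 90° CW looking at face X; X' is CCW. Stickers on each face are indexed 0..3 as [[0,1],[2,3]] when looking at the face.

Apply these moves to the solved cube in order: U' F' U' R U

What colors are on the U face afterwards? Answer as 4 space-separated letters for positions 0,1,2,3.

After move 1 (U'): U=WWWW F=OOGG R=GGRR B=RRBB L=BBOO
After move 2 (F'): F=OGOG U=WWGR R=YGYR D=BOYY L=BWOW
After move 3 (U'): U=WRWG F=BWOG R=OGYR B=YGBB L=RROW
After move 4 (R): R=YORG U=WWWG F=BOOY D=BBYY B=GGRB
After move 5 (U): U=WWGW F=YOOY R=GGRG B=RRRB L=BOOW
Query: U face = WWGW

Answer: W W G W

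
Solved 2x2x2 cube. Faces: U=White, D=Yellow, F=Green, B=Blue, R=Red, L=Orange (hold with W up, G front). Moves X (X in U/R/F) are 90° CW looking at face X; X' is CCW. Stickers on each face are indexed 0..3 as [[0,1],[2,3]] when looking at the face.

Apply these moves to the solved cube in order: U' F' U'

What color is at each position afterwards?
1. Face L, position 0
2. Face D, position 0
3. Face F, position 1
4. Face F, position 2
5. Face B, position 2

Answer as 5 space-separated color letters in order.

Answer: R B W O B

Derivation:
After move 1 (U'): U=WWWW F=OOGG R=GGRR B=RRBB L=BBOO
After move 2 (F'): F=OGOG U=WWGR R=YGYR D=BOYY L=BWOW
After move 3 (U'): U=WRWG F=BWOG R=OGYR B=YGBB L=RROW
Query 1: L[0] = R
Query 2: D[0] = B
Query 3: F[1] = W
Query 4: F[2] = O
Query 5: B[2] = B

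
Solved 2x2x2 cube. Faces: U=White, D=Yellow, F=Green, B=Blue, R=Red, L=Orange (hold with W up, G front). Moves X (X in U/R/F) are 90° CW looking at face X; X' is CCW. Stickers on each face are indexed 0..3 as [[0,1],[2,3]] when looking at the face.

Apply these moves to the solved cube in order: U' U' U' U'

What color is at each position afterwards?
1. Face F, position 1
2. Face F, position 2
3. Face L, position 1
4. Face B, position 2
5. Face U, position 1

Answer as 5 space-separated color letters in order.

Answer: G G O B W

Derivation:
After move 1 (U'): U=WWWW F=OOGG R=GGRR B=RRBB L=BBOO
After move 2 (U'): U=WWWW F=BBGG R=OORR B=GGBB L=RROO
After move 3 (U'): U=WWWW F=RRGG R=BBRR B=OOBB L=GGOO
After move 4 (U'): U=WWWW F=GGGG R=RRRR B=BBBB L=OOOO
Query 1: F[1] = G
Query 2: F[2] = G
Query 3: L[1] = O
Query 4: B[2] = B
Query 5: U[1] = W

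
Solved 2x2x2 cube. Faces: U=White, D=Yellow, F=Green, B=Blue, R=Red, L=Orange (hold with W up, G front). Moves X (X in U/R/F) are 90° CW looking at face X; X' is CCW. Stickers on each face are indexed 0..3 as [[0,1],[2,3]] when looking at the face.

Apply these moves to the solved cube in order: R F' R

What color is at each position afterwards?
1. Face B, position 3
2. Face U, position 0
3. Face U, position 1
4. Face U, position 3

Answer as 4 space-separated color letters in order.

Answer: B W Y G

Derivation:
After move 1 (R): R=RRRR U=WGWG F=GYGY D=YBYB B=WBWB
After move 2 (F'): F=YYGG U=WGRR R=BRYR D=OOYB L=OGOW
After move 3 (R): R=YBRR U=WYRG F=YOGB D=OWYW B=RBGB
Query 1: B[3] = B
Query 2: U[0] = W
Query 3: U[1] = Y
Query 4: U[3] = G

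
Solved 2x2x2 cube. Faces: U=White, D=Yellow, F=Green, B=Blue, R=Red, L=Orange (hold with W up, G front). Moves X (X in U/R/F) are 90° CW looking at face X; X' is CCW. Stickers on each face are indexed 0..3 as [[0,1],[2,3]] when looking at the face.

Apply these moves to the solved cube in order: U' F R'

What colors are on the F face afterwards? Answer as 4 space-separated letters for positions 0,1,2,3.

Answer: G W G B

Derivation:
After move 1 (U'): U=WWWW F=OOGG R=GGRR B=RRBB L=BBOO
After move 2 (F): F=GOGO U=WWOB R=WGWR D=RGYY L=BYOY
After move 3 (R'): R=GRWW U=WBOR F=GWGB D=ROYO B=YRGB
Query: F face = GWGB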